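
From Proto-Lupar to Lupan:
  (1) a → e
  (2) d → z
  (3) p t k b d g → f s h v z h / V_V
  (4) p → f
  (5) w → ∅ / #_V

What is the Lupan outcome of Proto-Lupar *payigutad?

Lupan: *payigutad
  payigutad → peyiguted   [vowel merger]
  peyiguted → peyigutez   [unconditioned shift]
  peyigutez → peyihusez   [intervocalic lenition]
  peyihusez → feyihusez   [unconditioned shift]
  feyihusez (rule 5 does not apply)
  giving Lupan feyihusez.

feyihusez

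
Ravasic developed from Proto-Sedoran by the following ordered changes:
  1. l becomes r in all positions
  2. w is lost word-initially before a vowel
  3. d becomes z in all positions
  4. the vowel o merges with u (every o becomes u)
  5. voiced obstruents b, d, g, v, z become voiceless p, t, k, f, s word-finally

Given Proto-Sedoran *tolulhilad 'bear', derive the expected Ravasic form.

tururhiras

Ravasic: *tolulhilad > torurhirad > torurhiraz > tururhiraz > tururhiras  (by unconditioned shift, unconditioned shift, vowel merger, final devoicing)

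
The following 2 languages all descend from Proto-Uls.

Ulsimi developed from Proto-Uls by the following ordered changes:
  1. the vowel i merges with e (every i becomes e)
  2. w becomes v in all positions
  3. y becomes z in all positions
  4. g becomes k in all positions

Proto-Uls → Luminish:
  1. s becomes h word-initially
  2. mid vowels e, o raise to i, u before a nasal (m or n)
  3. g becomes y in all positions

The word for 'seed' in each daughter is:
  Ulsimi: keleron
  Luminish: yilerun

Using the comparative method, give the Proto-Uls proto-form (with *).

*gileron

Position 2: Ulsimi has e, Luminish has i. Taking the neighbouring segments as reconstructed: Ulsimi e could go back to *e or *i; Luminish i can only go back to *i — the one source consistent with every daughter is *i.
Position 6: Ulsimi has o, Luminish has u. Ulsimi preserves o here (none of its changes turn any other segment into o), so the proto-segment is *o.
Position 1: Ulsimi has k, Luminish has y. Taking the neighbouring segments as reconstructed: Ulsimi k could go back to *k or *g; Luminish y could go back to *g or *y — the one source consistent with every daughter is *g.
Verify the candidate proto-form against each daughter:
Ulsimi: start from *gileron.
  rule 1 (vowel merger): gileron → geleron
  rule 2: no change — geleron
  rule 3: no change — geleron
  rule 4 (unconditioned shift): geleron → keleron
  ⇒ Ulsimi keleron
Luminish: *gileron
  gileron (rule 1 does not apply)
  gileron → gilerun   [pre-nasal raising]
  gilerun → yilerun   [unconditioned shift]
  giving Luminish yilerun.
*gileron is the unique common source.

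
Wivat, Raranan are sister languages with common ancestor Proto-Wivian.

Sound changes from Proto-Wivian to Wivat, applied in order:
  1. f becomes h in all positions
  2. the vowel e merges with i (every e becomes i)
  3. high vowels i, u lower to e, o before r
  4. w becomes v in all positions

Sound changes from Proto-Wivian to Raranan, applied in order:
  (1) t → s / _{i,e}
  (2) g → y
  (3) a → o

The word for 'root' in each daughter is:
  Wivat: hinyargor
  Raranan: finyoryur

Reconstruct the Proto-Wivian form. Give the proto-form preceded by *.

*finyargur

Position 7: Wivat has g, Raranan has y. Wivat preserves g here (none of its changes turn any other segment into g), so the proto-segment is *g.
Position 5: Wivat has a, Raranan has o. Wivat preserves a here (none of its changes turn any other segment into a), so the proto-segment is *a.
Position 8: Wivat has o, Raranan has u. Raranan preserves u here (none of its changes turn any other segment into u), so the proto-segment is *u.
Verify the candidate proto-form against each daughter:
Wivat: *finyargur
  finyargur → hinyargur   [unconditioned shift]
  hinyargur (rule 2 does not apply)
  hinyargur → hinyargor   [pre-rhotic lowering]
  hinyargor (rule 4 does not apply)
  giving Wivat hinyargor.
Raranan: *finyargur
  finyargur (rule 1 does not apply)
  finyargur → finyaryur   [unconditioned shift]
  finyaryur → finyoryur   [vowel merger]
  giving Raranan finyoryur.
*finyargur is the unique common source.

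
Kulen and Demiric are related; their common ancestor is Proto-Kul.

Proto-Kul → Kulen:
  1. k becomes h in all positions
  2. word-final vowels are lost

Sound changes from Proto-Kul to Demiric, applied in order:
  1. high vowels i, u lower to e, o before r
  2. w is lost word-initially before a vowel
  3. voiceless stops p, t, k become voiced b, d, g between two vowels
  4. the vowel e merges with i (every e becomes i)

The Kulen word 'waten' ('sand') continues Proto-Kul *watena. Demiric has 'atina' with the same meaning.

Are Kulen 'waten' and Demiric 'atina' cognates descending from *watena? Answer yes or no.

Derive the expected Demiric reflex of *watena:
Demiric: *watena
  watena (rule 1 does not apply)
  watena → atena   [glide loss]
  atena → adena   [intervocalic voicing]
  adena → adina   [vowel merger]
  giving Demiric adina.
The regular Demiric reflex would be 'adina', but the attested form is 'atina'. The correspondence is irregular, so they are not cognates (the Demiric form has a different source).

no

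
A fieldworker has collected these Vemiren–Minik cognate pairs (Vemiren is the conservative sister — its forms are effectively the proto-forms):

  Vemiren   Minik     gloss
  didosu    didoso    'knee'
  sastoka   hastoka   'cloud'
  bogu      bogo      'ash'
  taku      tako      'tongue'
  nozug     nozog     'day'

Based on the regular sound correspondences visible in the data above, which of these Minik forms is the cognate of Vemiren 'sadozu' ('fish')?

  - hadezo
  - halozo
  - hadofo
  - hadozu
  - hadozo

hadozo

sastoka ~ hastoka — Vemiren s corresponds to Minik h word-initially before a back vowel.
didosu ~ didoso, bogu ~ bogo — Vemiren u corresponds to Minik o word-finally.
Applying these to Vemiren 'sadozu':
  sadozu → hadozu   (s→h word-initially before a back vowel)
  hadozu → hadozo   (u→o word-finally)
So the Minik cognate is 'hadozo'.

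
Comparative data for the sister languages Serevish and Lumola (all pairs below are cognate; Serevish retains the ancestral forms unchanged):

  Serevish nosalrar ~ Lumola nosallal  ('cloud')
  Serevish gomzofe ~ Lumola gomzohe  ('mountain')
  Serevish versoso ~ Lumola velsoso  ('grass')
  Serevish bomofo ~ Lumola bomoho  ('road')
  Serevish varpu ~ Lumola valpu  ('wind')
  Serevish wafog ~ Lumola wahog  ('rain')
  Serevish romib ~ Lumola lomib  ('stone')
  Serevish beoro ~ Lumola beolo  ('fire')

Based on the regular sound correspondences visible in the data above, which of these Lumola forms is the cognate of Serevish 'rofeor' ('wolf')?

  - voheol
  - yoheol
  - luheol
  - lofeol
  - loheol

romib ~ lomib — Serevish r corresponds to Lumola l word-initially before a back vowel.
gomzofe ~ gomzohe — Serevish f corresponds to Lumola h between vowels (before a front vowel).
nosalrar ~ nosallal — Serevish r corresponds to Lumola l word-finally.
Applying these to Serevish 'rofeor':
  rofeor → lofeor   (r→l word-initially before a back vowel)
  lofeor → loheor   (f→h between vowels (before a front vowel))
  loheor → loheol   (r→l word-finally)
So the Lumola cognate is 'loheol'.

loheol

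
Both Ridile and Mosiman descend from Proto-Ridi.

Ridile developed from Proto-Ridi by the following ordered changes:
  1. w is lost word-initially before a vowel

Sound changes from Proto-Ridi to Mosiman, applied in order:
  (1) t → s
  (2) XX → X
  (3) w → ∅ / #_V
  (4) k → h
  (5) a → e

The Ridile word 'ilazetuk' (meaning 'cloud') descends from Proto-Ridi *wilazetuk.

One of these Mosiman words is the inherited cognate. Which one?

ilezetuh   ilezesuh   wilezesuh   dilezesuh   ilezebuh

ilezesuh

Mosiman: *wilazetuk > wilazesuk > ilazesuk > ilazesuh > ilezesuh  (by unconditioned shift, glide loss, unconditioned shift, vowel merger)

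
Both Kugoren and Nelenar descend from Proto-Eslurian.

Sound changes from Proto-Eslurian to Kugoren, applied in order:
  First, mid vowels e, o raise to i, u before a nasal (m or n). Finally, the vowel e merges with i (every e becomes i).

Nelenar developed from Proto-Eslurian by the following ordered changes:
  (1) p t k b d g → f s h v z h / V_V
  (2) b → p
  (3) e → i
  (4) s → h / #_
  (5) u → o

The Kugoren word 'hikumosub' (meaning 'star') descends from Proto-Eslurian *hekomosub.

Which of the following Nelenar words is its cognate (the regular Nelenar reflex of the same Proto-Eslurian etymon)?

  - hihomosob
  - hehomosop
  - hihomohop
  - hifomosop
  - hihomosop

Nelenar: *hekomosub
  hekomosub → hehomosub   [intervocalic lenition]
  hehomosub → hehomosup   [unconditioned shift]
  hehomosup → hihomosup   [vowel merger]
  hihomosup (rule 4 does not apply)
  hihomosup → hihomosop   [vowel merger]
  giving Nelenar hihomosop.
Only 'hihomosop' matches the regular Nelenar development of *hekomosub.

hihomosop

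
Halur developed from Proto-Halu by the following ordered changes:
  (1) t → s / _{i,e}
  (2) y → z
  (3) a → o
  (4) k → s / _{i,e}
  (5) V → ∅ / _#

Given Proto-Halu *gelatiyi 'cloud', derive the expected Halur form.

gelosiz

Halur: start from *gelatiyi.
  rule 1 (palatalisation): gelatiyi → gelasiyi
  rule 2 (unconditioned shift): gelasiyi → gelasizi
  rule 3 (vowel merger): gelasizi → gelosizi
  rule 4: no change — gelosizi
  rule 5 (apocope): gelosizi → gelosiz
  ⇒ Halur gelosiz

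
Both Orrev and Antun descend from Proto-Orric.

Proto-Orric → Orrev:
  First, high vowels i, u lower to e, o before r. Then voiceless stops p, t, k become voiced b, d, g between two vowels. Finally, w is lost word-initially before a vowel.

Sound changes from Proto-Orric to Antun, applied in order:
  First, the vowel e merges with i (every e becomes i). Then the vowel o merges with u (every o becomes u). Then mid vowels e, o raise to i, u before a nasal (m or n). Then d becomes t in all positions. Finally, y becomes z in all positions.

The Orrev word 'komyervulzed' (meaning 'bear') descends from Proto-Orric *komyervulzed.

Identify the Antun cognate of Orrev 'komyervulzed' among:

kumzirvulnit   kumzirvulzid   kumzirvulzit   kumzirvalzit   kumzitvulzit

Antun: start from *komyervulzed.
  rule 1 (vowel merger): komyervulzed → komyirvulzid
  rule 2 (vowel merger): komyirvulzid → kumyirvulzid
  rule 3: no change — kumyirvulzid
  rule 4 (unconditioned shift): kumyirvulzid → kumyirvulzit
  rule 5 (unconditioned shift): kumyirvulzit → kumzirvulzit
  ⇒ Antun kumzirvulzit

kumzirvulzit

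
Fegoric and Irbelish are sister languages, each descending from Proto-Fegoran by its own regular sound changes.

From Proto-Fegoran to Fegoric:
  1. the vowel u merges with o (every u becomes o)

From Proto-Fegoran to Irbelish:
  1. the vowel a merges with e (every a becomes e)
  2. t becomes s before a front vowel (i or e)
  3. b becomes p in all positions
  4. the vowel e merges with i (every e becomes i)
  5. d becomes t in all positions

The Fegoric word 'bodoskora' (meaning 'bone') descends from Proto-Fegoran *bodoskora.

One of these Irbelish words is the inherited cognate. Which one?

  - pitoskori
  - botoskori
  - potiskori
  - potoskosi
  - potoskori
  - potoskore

Irbelish: *bodoskora > bodoskore > podoskore > podoskori > potoskori  (by vowel merger, unconditioned shift, vowel merger, unconditioned shift)

potoskori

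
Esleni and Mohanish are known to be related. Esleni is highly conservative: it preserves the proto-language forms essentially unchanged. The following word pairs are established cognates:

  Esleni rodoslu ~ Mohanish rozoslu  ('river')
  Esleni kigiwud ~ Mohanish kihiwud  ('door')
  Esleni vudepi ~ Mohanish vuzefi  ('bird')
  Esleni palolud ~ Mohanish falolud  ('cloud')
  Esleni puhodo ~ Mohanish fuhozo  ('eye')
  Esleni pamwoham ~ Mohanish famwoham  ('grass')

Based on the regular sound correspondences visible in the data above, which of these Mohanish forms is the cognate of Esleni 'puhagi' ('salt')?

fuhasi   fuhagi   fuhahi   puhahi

fuhahi

puhodo ~ fuhozo — Esleni p corresponds to Mohanish f word-initially before a back vowel.
kigiwud ~ kihiwud — Esleni g corresponds to Mohanish h between vowels (before a front vowel).
Applying these to Esleni 'puhagi':
  puhagi → fuhagi   (p→f word-initially before a back vowel)
  fuhagi → fuhahi   (g→h between vowels (before a front vowel))
So the Mohanish cognate is 'fuhahi'.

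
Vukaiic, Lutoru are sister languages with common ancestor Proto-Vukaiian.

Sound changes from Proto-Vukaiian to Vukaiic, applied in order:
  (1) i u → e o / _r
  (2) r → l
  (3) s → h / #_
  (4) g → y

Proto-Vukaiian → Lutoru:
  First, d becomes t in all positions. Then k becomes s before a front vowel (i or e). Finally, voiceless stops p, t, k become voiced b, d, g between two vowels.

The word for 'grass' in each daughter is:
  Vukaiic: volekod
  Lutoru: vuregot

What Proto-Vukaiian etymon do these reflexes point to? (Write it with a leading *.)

*vurekod

Position 7: Vukaiic has d, Lutoru has t. Vukaiic preserves d here (none of its changes turn any other segment into d), so the proto-segment is *d.
Position 3: Vukaiic has l, Lutoru has r. Lutoru preserves r here (none of its changes turn any other segment into r), so the proto-segment is *r.
Position 5: Vukaiic has k, Lutoru has g. Vukaiic preserves k here (none of its changes turn any other segment into k), so the proto-segment is *k.
Continuing position by position gives *vurekod; check it forward:
Vukaiic: *vurekod > vorekod > volekod  (by pre-rhotic lowering, unconditioned shift)
Lutoru: *vurekod
  vurekod → vurekot   [unconditioned shift]
  vurekot (rule 2 does not apply)
  vurekot → vuregot   [intervocalic voicing]
  giving Lutoru vuregot.
*vurekod is the unique common source.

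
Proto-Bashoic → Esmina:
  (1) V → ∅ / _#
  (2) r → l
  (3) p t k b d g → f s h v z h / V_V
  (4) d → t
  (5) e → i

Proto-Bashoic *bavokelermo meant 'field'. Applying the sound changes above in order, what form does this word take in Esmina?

Esmina: *bavokelermo
  bavokelermo → bavokelerm   [apocope]
  bavokelerm → bavokelelm   [unconditioned shift]
  bavokelelm → bavohelelm   [intervocalic lenition]
  bavohelelm (rule 4 does not apply)
  bavohelelm → bavohililm   [vowel merger]
  giving Esmina bavohililm.

bavohililm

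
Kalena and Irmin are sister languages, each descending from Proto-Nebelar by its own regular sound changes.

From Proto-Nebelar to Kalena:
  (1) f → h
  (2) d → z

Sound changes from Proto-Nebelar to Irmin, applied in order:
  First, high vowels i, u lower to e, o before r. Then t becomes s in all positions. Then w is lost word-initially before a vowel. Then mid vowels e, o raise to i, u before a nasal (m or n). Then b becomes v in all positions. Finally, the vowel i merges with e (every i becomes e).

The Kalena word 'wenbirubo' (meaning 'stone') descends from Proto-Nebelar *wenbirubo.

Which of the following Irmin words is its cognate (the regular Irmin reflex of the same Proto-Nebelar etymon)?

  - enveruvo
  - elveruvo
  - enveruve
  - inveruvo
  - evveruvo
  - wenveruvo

enveruvo

Irmin: start from *wenbirubo.
  rule 1 (pre-rhotic lowering): wenbirubo → wenberubo
  rule 2: no change — wenberubo
  rule 3 (glide loss): wenberubo → enberubo
  rule 4 (pre-nasal raising): enberubo → inberubo
  rule 5 (unconditioned shift): inberubo → inveruvo
  rule 6 (vowel merger): inveruvo → enveruvo
  ⇒ Irmin enveruvo
The other candidates each miss or misapply at least one Irmin change.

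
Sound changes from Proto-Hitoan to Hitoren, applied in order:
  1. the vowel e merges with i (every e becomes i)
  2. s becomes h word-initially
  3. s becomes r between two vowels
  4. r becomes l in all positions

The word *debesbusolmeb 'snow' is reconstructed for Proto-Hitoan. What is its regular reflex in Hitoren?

Hitoren: start from *debesbusolmeb.
  rule 1 (vowel merger): debesbusolmeb → dibisbusolmib
  rule 2: no change — dibisbusolmib
  rule 3 (rhotacism): dibisbusolmib → dibisburolmib
  rule 4 (unconditioned shift): dibisburolmib → dibisbulolmib
  ⇒ Hitoren dibisbulolmib

dibisbulolmib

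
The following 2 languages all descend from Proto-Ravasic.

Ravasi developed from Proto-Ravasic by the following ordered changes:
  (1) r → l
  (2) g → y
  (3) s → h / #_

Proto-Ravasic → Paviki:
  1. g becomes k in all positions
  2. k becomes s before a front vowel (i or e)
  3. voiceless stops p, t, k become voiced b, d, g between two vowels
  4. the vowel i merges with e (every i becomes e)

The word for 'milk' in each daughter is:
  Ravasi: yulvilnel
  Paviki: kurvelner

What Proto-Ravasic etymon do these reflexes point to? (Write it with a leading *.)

*gurvilner

Position 9: Ravasi has l, Paviki has r. Paviki preserves r here (none of its changes turn any other segment into r), so the proto-segment is *r.
Position 3: Ravasi has l, Paviki has r. Paviki preserves r here (none of its changes turn any other segment into r), so the proto-segment is *r.
Position 5: Ravasi has i, Paviki has e. Ravasi preserves i here (none of its changes turn any other segment into i), so the proto-segment is *i.
Continuing position by position gives *gurvilner; check it forward:
Ravasi: *gurvilner > gulvilnel > yulvilnel  (by unconditioned shift, unconditioned shift)
Paviki: *gurvilner > kurvilner > kurvelner  (by unconditioned shift, vowel merger)
Only *gurvilner yields all of Ravasi yulvilnel, Paviki kurvelner.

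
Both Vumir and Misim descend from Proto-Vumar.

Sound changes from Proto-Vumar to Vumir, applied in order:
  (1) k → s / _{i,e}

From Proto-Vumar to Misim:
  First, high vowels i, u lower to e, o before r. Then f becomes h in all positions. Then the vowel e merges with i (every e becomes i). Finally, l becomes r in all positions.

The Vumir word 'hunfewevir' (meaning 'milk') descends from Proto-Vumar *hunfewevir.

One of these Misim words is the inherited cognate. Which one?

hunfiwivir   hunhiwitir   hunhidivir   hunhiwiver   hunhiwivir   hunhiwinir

Misim: *hunfewevir > hunfewever > hunhewever > hunhiwivir  (by pre-rhotic lowering, unconditioned shift, vowel merger)
Only 'hunhiwivir' matches the regular Misim development of *hunfewevir.

hunhiwivir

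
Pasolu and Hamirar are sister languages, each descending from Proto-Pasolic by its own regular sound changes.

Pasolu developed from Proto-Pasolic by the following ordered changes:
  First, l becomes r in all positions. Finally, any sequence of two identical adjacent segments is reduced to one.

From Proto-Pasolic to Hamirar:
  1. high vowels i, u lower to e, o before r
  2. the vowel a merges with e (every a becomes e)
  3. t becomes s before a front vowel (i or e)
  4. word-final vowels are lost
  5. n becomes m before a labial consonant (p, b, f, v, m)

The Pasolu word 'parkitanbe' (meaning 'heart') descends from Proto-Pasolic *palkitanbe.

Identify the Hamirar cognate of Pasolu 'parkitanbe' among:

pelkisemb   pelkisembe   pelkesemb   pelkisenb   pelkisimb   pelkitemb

pelkisemb

Hamirar: *palkitanbe
  palkitanbe (rule 1 does not apply)
  palkitanbe → pelkitenbe   [vowel merger]
  pelkitenbe → pelkisenbe   [palatalisation]
  pelkisenbe → pelkisenb   [apocope]
  pelkisenb → pelkisemb   [nasal place assimilation]
  giving Hamirar pelkisemb.
Among the options, 'pelkisemb' alone shows every Hamirar change applied in order.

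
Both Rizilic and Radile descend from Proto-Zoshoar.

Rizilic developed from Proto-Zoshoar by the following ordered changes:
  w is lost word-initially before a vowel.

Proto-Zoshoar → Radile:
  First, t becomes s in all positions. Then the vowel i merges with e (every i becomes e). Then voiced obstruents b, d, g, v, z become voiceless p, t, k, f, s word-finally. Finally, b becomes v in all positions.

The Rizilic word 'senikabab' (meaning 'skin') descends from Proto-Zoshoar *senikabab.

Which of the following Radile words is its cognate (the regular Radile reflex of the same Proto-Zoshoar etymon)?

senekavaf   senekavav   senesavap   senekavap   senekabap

Radile: start from *senikabab.
  rule 1: no change — senikabab
  rule 2 (vowel merger): senikabab → senekabab
  rule 3 (final devoicing): senekabab → senekabap
  rule 4 (unconditioned shift): senekabap → senekavap
  ⇒ Radile senekavap
Only 'senekavap' matches the regular Radile development of *senikabab.

senekavap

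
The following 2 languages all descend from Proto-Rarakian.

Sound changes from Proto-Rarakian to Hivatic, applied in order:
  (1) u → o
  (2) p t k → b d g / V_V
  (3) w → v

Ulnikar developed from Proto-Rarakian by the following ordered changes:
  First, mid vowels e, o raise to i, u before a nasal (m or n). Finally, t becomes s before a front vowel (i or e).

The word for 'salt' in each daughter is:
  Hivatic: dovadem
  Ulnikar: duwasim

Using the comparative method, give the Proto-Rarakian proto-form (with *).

Position 3: Hivatic has v, Ulnikar has w. Ulnikar preserves w here (none of its changes turn any other segment into w), so the proto-segment is *w.
Position 6: Hivatic has e, Ulnikar has i. Hivatic preserves e here (none of its changes turn any other segment into e), so the proto-segment is *e.
Position 2: Hivatic has o, Ulnikar has u. Taking the neighbouring segments as reconstructed: Hivatic o could go back to *o or *u; Ulnikar u can only go back to *u — the one source consistent with every daughter is *u.
Verify the candidate proto-form against each daughter:
Hivatic: *duwatem
  duwatem → dowatem   [vowel merger]
  dowatem → dowadem   [intervocalic voicing]
  dowadem → dovadem   [unconditioned shift]
  giving Hivatic dovadem.
Ulnikar: *duwatem
  duwatem → duwatim   [pre-nasal raising]
  duwatim → duwasim   [palatalisation]
  giving Ulnikar duwasim.
No other proto-form is consistent with every reflex, so the reconstruction is *duwatem.

*duwatem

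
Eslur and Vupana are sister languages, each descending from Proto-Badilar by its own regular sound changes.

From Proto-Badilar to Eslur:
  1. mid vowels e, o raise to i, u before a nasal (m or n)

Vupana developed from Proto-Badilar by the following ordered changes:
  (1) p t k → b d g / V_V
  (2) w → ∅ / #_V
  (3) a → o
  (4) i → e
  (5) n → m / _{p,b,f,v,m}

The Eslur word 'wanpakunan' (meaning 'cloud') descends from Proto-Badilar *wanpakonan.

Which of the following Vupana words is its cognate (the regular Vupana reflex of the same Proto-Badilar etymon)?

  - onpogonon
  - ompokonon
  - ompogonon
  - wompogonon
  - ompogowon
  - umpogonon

Vupana: start from *wanpakonan.
  rule 1 (intervocalic voicing): wanpakonan → wanpagonan
  rule 2 (glide loss): wanpagonan → anpagonan
  rule 3 (vowel merger): anpagonan → onpogonon
  rule 4: no change — onpogonon
  rule 5 (nasal place assimilation): onpogonon → ompogonon
  ⇒ Vupana ompogonon
The other candidates each miss or misapply at least one Vupana change.

ompogonon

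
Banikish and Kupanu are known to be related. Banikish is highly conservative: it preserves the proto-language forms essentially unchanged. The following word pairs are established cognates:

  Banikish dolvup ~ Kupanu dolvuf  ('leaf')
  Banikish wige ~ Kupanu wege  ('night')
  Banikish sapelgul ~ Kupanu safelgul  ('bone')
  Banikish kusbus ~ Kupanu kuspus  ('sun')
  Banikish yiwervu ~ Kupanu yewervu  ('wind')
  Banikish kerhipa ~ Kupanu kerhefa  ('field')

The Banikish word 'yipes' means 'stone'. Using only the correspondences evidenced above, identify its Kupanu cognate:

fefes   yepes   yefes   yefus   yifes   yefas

kerhipa ~ kerhefa — Banikish i corresponds to Kupanu e after a consonant, before a labial obstruent.
sapelgul ~ safelgul — Banikish p corresponds to Kupanu f between vowels (before a front vowel).
Applying these to Banikish 'yipes':
  yipes → yepes   (i→e after a consonant, before a labial obstruent)
  yepes → yefes   (p→f between vowels (before a front vowel))
So the Kupanu cognate is 'yefes'.

yefes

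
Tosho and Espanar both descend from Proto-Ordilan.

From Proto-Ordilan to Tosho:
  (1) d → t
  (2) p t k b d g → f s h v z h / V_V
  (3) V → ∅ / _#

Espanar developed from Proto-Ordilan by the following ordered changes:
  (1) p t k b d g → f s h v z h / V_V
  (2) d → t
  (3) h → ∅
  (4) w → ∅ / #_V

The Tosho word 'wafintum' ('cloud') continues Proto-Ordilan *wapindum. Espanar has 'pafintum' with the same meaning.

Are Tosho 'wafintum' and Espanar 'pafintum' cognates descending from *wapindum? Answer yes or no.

no

Derive the expected Espanar reflex of *wapindum:
Espanar: start from *wapindum.
  rule 1 (intervocalic lenition): wapindum → wafindum
  rule 2 (unconditioned shift): wafindum → wafintum
  rule 3: no change — wafintum
  rule 4 (glide loss): wafintum → afintum
  ⇒ Espanar afintum
The regular Espanar reflex would be 'afintum', but the attested form is 'pafintum'. The correspondence is irregular, so they are not cognates (the Espanar form has a different source).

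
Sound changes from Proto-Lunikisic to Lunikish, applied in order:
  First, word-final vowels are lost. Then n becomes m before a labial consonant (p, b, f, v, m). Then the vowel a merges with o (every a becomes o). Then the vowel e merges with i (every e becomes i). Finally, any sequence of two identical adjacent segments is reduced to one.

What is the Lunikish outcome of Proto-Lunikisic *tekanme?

tikom

Lunikish: start from *tekanme.
  rule 1 (apocope): tekanme → tekanm
  rule 2 (nasal place assimilation): tekanm → tekamm
  rule 3 (vowel merger): tekamm → tekomm
  rule 4 (vowel merger): tekomm → tikomm
  rule 5 (degemination): tikomm → tikom
  ⇒ Lunikish tikom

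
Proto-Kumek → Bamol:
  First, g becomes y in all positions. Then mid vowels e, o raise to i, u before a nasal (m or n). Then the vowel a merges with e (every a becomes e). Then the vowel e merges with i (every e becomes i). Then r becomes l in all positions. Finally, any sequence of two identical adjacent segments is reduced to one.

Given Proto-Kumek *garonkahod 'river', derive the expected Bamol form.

yilunkihod

Bamol: start from *garonkahod.
  rule 1 (unconditioned shift): garonkahod → yaronkahod
  rule 2 (pre-nasal raising): yaronkahod → yarunkahod
  rule 3 (vowel merger): yarunkahod → yerunkehod
  rule 4 (vowel merger): yerunkehod → yirunkihod
  rule 5 (unconditioned shift): yirunkihod → yilunkihod
  rule 6: no change — yilunkihod
  ⇒ Bamol yilunkihod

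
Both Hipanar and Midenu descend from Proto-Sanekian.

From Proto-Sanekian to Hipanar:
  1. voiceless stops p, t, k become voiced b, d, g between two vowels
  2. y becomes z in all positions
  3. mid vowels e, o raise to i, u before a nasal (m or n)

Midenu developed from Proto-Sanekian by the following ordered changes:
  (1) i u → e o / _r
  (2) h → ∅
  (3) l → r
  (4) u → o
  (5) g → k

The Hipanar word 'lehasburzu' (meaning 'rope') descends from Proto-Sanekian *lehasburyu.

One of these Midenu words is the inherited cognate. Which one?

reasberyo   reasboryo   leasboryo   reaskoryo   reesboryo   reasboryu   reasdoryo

Midenu: start from *lehasburyu.
  rule 1 (pre-rhotic lowering): lehasburyu → lehasboryu
  rule 2 (h-loss): lehasboryu → leasboryu
  rule 3 (unconditioned shift): leasboryu → reasboryu
  rule 4 (vowel merger): reasboryu → reasboryo
  rule 5: no change — reasboryo
  ⇒ Midenu reasboryo
The other candidates each miss or misapply at least one Midenu change.

reasboryo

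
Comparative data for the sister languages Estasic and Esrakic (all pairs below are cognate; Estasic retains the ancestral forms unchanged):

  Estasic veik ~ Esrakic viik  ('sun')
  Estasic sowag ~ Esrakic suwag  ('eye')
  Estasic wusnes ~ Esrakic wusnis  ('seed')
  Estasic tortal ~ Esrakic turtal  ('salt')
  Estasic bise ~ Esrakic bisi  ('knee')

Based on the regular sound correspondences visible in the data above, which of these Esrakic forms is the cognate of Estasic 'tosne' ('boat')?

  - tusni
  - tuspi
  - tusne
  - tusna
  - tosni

sowag ~ suwag — Estasic o corresponds to Esrakic u after a consonant, before a consonant other than r, m, n, p, b, f, v.
bise ~ bisi — Estasic e corresponds to Esrakic i word-finally.
Applying these to Estasic 'tosne':
  tosne → tusne   (o→u after a consonant, before a consonant other than r, m, n, p, b, f, v)
  tusne → tusni   (e→i word-finally)
So the Esrakic cognate is 'tusni'.

tusni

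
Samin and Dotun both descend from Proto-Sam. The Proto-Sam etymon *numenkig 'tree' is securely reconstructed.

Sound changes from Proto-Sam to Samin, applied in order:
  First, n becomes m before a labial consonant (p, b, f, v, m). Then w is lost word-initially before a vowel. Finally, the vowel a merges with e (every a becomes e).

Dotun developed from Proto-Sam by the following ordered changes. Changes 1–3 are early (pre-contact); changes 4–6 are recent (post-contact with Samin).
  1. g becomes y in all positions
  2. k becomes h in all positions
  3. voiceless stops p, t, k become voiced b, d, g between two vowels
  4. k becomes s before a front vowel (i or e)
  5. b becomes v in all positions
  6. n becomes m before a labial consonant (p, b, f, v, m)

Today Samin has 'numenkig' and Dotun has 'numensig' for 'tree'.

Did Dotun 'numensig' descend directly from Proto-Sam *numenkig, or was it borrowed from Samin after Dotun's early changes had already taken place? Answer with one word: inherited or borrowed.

borrowed

If inherited, *numenkig would pass through all of Dotun's changes:
Dotun: *numenkig
  numenkig → numenkiy   [unconditioned shift]
  numenkiy → numenhiy   [unconditioned shift]
  numenhiy (rule 3 does not apply)
  numenhiy (rule 4 does not apply)
  numenhiy (rule 5 does not apply)
  numenhiy (rule 6 does not apply)
  giving Dotun numenhiy.
If borrowed from Samin 'numenkig' after the early changes, it would undergo only the recent ones:
  rule 4 (palatalisation): numenkig → numensig
  rule 5 (unconditioned shift): no change (numensig)
  rule 6 (nasal place assimilation): no change (numensig)
  ⇒ as a loan: numensig
Dotun 'numensig' matches the loan outcome 'numensig', not the inherited 'numenhiy' — it skipped the early Dotun changes, so it was borrowed from Samin.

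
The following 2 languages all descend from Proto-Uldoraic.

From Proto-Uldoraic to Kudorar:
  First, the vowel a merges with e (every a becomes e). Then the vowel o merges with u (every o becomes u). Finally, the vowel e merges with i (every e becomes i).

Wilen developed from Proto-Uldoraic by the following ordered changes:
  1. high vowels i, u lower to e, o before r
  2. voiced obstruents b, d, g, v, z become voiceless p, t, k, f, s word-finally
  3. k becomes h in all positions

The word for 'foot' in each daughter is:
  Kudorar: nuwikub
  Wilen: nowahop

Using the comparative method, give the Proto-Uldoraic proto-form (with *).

*nowakob

Position 4: Kudorar has i, Wilen has a. Wilen preserves a here (none of its changes turn any other segment into a), so the proto-segment is *a.
Position 6: Kudorar has u, Wilen has o. Taking the neighbouring segments as reconstructed: Kudorar u could go back to *o or *u; Wilen o can only go back to *o — the one source consistent with every daughter is *o.
Continuing position by position gives *nowakob; check it forward:
Kudorar: *nowakob
  nowakob → nowekob   [vowel merger]
  nowekob → nuwekub   [vowel merger]
  nuwekub → nuwikub   [vowel merger]
  giving Kudorar nuwikub.
Wilen: *nowakob
  nowakob (rule 1 does not apply)
  nowakob → nowakop   [final devoicing]
  nowakop → nowahop   [unconditioned shift]
  giving Wilen nowahop.
No other proto-form is consistent with every reflex, so the reconstruction is *nowakob.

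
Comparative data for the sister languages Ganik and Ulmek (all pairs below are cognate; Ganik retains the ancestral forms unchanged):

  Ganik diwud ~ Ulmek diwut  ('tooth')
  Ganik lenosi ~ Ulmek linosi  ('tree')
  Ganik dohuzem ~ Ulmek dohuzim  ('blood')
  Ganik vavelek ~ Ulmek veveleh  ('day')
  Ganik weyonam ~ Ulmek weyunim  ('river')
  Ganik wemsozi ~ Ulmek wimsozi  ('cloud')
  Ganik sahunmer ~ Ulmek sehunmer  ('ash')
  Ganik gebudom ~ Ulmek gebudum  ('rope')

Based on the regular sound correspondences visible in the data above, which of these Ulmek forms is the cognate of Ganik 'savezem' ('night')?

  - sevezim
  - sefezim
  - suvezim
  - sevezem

vavelek ~ veveleh — Ganik a corresponds to Ulmek e after a consonant, before a labial obstruent.
dohuzem ~ dohuzim, wemsozi ~ wimsozi — Ganik e corresponds to Ulmek i after a consonant, before a nasal.
Applying these to Ganik 'savezem':
  savezem → sevezem   (a→e after a consonant, before a labial obstruent)
  sevezem → sevezim   (e→i after a consonant, before a nasal)
So the Ulmek cognate is 'sevezim'.

sevezim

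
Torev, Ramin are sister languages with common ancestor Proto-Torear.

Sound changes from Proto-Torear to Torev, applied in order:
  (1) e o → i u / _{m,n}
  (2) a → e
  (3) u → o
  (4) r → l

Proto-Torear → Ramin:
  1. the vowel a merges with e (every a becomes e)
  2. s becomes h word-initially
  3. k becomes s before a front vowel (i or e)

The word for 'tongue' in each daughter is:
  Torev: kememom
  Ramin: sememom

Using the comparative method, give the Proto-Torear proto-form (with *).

*kamamom

Position 4: Torev has e, Ramin has e. Taking the neighbouring segments as reconstructed: Torev e can only go back to *a; Ramin e could go back to *a or *e — the one source consistent with every daughter is *a.
Position 1: Torev has k, Ramin has s. Torev preserves k here (none of its changes turn any other segment into k), so the proto-segment is *k.
Position 2: Torev has e, Ramin has e. Taking the neighbouring segments as reconstructed: Torev e can only go back to *a; Ramin e could go back to *a or *e — the one source consistent with every daughter is *a.
The remaining positions agree across the daughters. Check the candidate against every language:
Torev: *kamamom
  kamamom → kamamum   [pre-nasal raising]
  kamamum → kememum   [vowel merger]
  kememum → kememom   [vowel merger]
  kememom (rule 4 does not apply)
  giving Torev kememom.
Ramin: start from *kamamom.
  rule 1 (vowel merger): kamamom → kememom
  rule 2: no change — kememom
  rule 3 (palatalisation): kememom → sememom
  ⇒ Ramin sememom
Only *kamamom yields all of Torev kememom, Ramin sememom.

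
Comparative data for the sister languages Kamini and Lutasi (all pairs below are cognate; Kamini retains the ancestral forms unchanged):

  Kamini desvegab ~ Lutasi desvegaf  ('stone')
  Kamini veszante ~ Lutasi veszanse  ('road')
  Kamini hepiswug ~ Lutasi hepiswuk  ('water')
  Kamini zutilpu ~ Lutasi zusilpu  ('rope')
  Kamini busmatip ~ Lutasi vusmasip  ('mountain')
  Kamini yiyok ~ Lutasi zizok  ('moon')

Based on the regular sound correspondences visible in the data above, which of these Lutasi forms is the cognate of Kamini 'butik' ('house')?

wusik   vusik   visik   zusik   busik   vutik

vusik

busmatip ~ vusmasip — Kamini b corresponds to Lutasi v word-initially before a back vowel.
zutilpu ~ zusilpu, busmatip ~ vusmasip — Kamini t corresponds to Lutasi s between vowels (before a front vowel).
Applying these to Kamini 'butik':
  butik → vutik   (b→v word-initially before a back vowel)
  vutik → vusik   (t→s between vowels (before a front vowel))
So the Lutasi cognate is 'vusik'.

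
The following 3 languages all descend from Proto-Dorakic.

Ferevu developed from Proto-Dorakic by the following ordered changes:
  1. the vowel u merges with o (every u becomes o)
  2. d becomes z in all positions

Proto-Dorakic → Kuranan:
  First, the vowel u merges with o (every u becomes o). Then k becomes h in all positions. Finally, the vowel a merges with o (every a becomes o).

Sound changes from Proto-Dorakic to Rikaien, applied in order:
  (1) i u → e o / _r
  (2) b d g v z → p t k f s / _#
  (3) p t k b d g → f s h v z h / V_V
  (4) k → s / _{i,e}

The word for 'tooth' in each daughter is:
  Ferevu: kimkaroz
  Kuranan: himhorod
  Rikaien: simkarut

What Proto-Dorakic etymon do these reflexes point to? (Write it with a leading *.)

*kimkarud

Position 7: Ferevu has o, Kuranan has o, Rikaien has u. Rikaien preserves u here (none of its changes turn any other segment into u), so the proto-segment is *u.
Position 5: Ferevu has a, Kuranan has o, Rikaien has a. Ferevu preserves a here (none of its changes turn any other segment into a), so the proto-segment is *a.
Position 4: Ferevu has k, Kuranan has h, Rikaien has k. Ferevu preserves k here (none of its changes turn any other segment into k), so the proto-segment is *k.
Verify the candidate proto-form against each daughter:
Ferevu: *kimkarud
  kimkarud → kimkarod   [vowel merger]
  kimkarod → kimkaroz   [unconditioned shift]
  giving Ferevu kimkaroz.
Kuranan: *kimkarud > kimkarod > himharod > himhorod  (by vowel merger, unconditioned shift, vowel merger)
Rikaien: *kimkarud
  kimkarud (rule 1 does not apply)
  kimkarud → kimkarut   [final devoicing]
  kimkarut (rule 3 does not apply)
  kimkarut → simkarut   [palatalisation]
  giving Rikaien simkarut.
No other proto-form is consistent with every reflex, so the reconstruction is *kimkarud.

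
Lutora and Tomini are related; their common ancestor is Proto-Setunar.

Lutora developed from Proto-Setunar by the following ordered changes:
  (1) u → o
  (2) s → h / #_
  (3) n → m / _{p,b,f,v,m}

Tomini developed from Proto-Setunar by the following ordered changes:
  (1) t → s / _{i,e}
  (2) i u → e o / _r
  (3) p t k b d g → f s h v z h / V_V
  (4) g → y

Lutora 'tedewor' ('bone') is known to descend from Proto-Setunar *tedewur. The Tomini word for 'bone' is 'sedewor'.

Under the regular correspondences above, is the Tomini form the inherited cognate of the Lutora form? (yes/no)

no

Derive the expected Tomini reflex of *tedewur:
Tomini: *tedewur > sedewur > sedewor > sezewor  (by palatalisation, pre-rhotic lowering, intervocalic lenition)
The regular Tomini reflex would be 'sezewor', but the attested form is 'sedewor'. The correspondence is irregular, so they are not cognates (the Tomini form has a different source).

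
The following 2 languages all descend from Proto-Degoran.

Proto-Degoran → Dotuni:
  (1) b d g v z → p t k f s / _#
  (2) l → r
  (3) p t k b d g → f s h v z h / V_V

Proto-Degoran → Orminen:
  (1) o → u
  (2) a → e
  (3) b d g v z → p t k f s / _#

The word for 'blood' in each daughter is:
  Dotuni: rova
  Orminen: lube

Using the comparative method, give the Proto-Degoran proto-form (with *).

Position 3: Dotuni has v, Orminen has b. Orminen preserves b here (none of its changes turn any other segment into b), so the proto-segment is *b.
Position 1: Dotuni has r, Orminen has l. Orminen preserves l here (none of its changes turn any other segment into l), so the proto-segment is *l.
Verify the candidate proto-form against each daughter:
Dotuni: *loba
  loba (rule 1 does not apply)
  loba → roba   [unconditioned shift]
  roba → rova   [intervocalic lenition]
  giving Dotuni rova.
Orminen: *loba
  loba → luba   [vowel merger]
  luba → lube   [vowel merger]
  lube (rule 3 does not apply)
  giving Orminen lube.
No other proto-form is consistent with every reflex, so the reconstruction is *loba.

*loba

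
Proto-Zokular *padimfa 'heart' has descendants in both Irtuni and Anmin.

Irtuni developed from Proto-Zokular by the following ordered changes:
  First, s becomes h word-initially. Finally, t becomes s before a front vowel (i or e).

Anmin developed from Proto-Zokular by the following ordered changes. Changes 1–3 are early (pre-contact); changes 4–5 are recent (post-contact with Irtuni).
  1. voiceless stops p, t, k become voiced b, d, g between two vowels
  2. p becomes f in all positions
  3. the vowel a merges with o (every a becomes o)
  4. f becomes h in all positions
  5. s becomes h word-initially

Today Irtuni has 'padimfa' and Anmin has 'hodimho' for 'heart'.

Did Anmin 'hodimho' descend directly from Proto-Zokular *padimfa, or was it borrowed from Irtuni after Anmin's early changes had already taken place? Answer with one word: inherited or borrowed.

If inherited, *padimfa would pass through all of Anmin's changes:
Anmin: *padimfa
  padimfa (rule 1 does not apply)
  padimfa → fadimfa   [unconditioned shift]
  fadimfa → fodimfo   [vowel merger]
  fodimfo → hodimho   [unconditioned shift]
  hodimho (rule 5 does not apply)
  giving Anmin hodimho.
If borrowed from Irtuni 'padimfa' after the early changes, it would undergo only the recent ones:
  rule 4 (unconditioned shift): padimfa → padimha
  rule 5 (debuccalisation): no change (padimha)
  ⇒ as a loan: padimha
Anmin 'hodimho' matches the inherited outcome exactly, so it is an inherited cognate, not a loan.

inherited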